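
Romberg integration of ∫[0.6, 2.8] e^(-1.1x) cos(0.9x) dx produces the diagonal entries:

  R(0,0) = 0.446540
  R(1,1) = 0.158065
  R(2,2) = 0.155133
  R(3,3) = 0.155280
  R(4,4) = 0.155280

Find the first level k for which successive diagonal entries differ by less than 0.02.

|R(1,1) − R(0,0)| = 0.288475 ≥ 0.02
|R(2,2) − R(1,1)| = 0.002932 < 0.02

k = 2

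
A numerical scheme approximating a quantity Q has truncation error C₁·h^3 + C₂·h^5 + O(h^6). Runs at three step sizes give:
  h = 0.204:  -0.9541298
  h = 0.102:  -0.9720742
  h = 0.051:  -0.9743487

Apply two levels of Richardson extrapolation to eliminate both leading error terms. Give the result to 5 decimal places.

-0.97467

First eliminate the h^3 term (factor 2^3 = 8):
  B₁ = (8·(-0.9720742) − (-0.9541298))/7 = -0.9746377
  B₂ = (8·(-0.9743487) − (-0.9720742))/7 = -0.9746736
Then eliminate the h^5 term (factor 2^5 = 32):
  (32·(-0.9746736) − (-0.9746377))/31 = -0.9746748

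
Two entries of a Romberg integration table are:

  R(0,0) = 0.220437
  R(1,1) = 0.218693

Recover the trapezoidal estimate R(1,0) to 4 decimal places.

From R(1,1) = (4·R(1,0) − R(0,0))/3, solve for R(1,0):
4·R(1,0) = 3·0.218693 + 0.220437 = 0.876516
R(1,0) = 0.219129

0.2191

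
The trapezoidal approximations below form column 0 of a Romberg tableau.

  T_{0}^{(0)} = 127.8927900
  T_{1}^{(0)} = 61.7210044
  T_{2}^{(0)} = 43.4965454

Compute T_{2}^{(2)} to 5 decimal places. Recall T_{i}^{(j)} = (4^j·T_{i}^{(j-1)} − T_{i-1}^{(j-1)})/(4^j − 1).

37.27226

Richardson extrapolation on the trapezoidal column (denominator 4−1=3):
T_{1}^{(1)} = (4·61.7210044 − 127.8927900) / 3 = 39.6637425
T_{2}^{(1)} = (4·43.4965454 − 61.7210044) / 3 = 37.4217257
T_{2}^{(2)} = 37.4217257 + (37.4217257 − 39.6637425)/15 = 37.2722579
(Column j=1 coincides with Simpson's rule on the same nodes.)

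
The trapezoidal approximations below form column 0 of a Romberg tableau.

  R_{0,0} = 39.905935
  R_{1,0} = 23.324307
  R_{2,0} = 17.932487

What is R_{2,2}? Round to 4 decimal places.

16.0244

Richardson extrapolation on the trapezoidal column (denominator 4−1=3):
R_{1,1} = (4·23.324307 − 39.905935) / 3 = 17.797098
R_{2,1} = 17.932487 + (17.932487 − 23.324307)/3 = 16.135214
R_{2,2} = (16·16.135214 − 17.797098) / 15 = 16.024422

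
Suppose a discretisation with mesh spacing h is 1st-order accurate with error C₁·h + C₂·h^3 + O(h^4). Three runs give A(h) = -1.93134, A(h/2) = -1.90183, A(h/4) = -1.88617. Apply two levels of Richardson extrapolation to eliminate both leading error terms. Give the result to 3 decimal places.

-1.870

First eliminate the h term (factor 2^1 = 2):
  B₁ = (2·(-1.90183) − (-1.93134))/1 = -1.87232
  B₂ = (2·(-1.88617) − (-1.90183))/1 = -1.87051
Then eliminate the h^3 term (factor 2^3 = 8):
  (8·(-1.87051) − (-1.87232))/7 = -1.87025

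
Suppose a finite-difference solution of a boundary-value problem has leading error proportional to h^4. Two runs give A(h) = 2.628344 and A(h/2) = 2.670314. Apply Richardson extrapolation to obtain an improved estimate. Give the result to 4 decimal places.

2.6731

The leading error scales as h^4; refining by a factor of 2 reduces it by 2^4 = 16.
Extrapolated value = (16·A(h/2) − A(h)) / (16 − 1)
= (16·2.670314 − 2.628344) / 15
= 40.096680 / 15 = 2.673112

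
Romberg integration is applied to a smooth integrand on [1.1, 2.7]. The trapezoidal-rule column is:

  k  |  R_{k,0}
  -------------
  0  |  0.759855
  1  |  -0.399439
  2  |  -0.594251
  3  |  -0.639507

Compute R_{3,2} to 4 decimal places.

-0.6543

Richardson extrapolation on the trapezoidal column (denominator 4−1=3):
R_{2,1} = -0.594251 + (-0.594251 − (-0.399439))/3 = -0.659188
R_{3,1} = -0.639507 + (-0.639507 − (-0.594251))/3 = -0.654592
R_{3,2} = -0.654592 + (-0.654592 − (-0.659188))/15 = -0.654286
(Column j=1 coincides with Simpson's rule on the same nodes.)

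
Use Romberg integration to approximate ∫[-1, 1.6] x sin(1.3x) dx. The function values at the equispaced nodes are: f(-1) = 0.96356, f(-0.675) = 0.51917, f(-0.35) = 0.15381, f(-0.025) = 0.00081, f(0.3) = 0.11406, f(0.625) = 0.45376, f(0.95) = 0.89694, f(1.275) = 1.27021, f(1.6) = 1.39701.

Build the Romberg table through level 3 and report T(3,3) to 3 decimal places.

T(0,0) (trapezoid, 1 panel, h=2.6000): 3.06874
T(1,0) (trapezoid, 2 panels, h=1.3000): 1.68265
T(2,0) (trapezoid, 4 panels, h=0.6500): 1.52431
T(3,0) (trapezoid, 8 panels, h=0.3250): 1.49144
T(1,1) = 1.68265 + (1.68265 − 3.06874)/3 = 1.22062
T(2,1) = 1.52431 + (1.52431 − 1.68265)/3 = 1.47153
T(3,1) = 1.49144 + (1.49144 − 1.52431)/3 = 1.48048
T(2,2) = 1.47153 + (1.47153 − 1.22062)/15 = 1.48826
T(3,2) = 1.48048 + (1.48048 − 1.47153)/15 = 1.48108
T(3,3) = 1.48108 + (1.48108 − 1.48826)/63 = 1.48097

1.481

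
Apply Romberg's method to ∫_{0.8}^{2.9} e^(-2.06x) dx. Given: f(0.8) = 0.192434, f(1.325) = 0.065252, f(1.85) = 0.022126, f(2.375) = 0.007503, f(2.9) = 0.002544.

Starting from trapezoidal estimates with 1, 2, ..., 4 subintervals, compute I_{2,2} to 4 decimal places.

I_{0,0} (trapezoid, 1 panel, h=2.1000): 0.204727
I_{1,0} (trapezoid, 2 panels, h=1.0500): 0.125596
I_{2,0} (trapezoid, 4 panels, h=0.5250): 0.100994
I_{1,1} = 0.125596 + (0.125596 − 0.204727)/3 = 0.099219
I_{2,1} = 0.100994 + (0.100994 − 0.125596)/3 = 0.092793
I_{2,2} = 0.092793 + (0.092793 − 0.099219)/15 = 0.092365

0.0924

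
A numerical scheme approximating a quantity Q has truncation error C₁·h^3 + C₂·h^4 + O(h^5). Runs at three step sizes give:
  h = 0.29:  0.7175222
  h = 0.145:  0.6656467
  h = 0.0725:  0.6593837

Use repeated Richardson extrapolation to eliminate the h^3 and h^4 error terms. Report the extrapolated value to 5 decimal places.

0.65851

First eliminate the h^3 term (factor 2^3 = 8):
  B₁ = (8·0.6656467 − 0.7175222)/7 = 0.6582359
  B₂ = (8·0.6593837 − 0.6656467)/7 = 0.6584890
Then eliminate the h^4 term (factor 2^4 = 16):
  (16·0.6584890 − 0.6582359)/15 = 0.6585059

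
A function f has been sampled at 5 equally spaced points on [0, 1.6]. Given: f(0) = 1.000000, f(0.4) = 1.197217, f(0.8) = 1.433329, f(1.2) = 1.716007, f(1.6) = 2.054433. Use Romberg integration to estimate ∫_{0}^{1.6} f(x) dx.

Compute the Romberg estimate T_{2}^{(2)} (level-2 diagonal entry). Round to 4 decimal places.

2.3432

T_{0}^{(0)} (trapezoid, 1 panel, h=1.6000): 2.443546
T_{1}^{(0)} (trapezoid, 2 panels, h=0.8000): 2.368436
T_{2}^{(0)} (trapezoid, 4 panels, h=0.4000): 2.349508
T_{1}^{(1)} = 2.368436 + (2.368436 − 2.443546)/3 = 2.343399
T_{2}^{(1)} = 2.349508 + (2.349508 − 2.368436)/3 = 2.343199
T_{2}^{(2)} = 2.343199 + (2.343199 − 2.343399)/15 = 2.343186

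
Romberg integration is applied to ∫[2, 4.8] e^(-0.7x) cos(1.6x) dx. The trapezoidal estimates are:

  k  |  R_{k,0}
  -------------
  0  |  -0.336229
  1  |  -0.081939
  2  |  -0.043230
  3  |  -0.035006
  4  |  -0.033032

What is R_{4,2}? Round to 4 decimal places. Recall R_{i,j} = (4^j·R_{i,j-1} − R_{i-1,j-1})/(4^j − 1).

Richardson extrapolation on the trapezoidal column (denominator 4−1=3):
R_{3,1} = -0.035006 + (-0.035006 − (-0.043230))/3 = -0.032265
R_{4,1} = -0.033032 + (-0.033032 − (-0.035006))/3 = -0.032374
R_{4,2} = -0.032374 + (-0.032374 − (-0.032265))/15 = -0.032381

-0.0324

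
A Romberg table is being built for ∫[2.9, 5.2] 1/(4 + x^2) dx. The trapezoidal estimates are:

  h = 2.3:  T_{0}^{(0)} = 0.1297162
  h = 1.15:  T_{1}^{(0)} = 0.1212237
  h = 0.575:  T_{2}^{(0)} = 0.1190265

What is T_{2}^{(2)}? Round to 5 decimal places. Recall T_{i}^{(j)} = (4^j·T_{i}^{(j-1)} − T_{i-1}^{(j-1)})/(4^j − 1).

Richardson extrapolation on the trapezoidal column (denominator 4−1=3):
T_{1}^{(1)} = 0.1212237 + (0.1212237 − 0.1297162)/3 = 0.1183929
T_{2}^{(1)} = 0.1190265 + (0.1190265 − 0.1212237)/3 = 0.1182941
T_{2}^{(2)} = 0.1182941 + (0.1182941 − 0.1183929)/15 = 0.1182875
(Column j=1 coincides with Simpson's rule on the same nodes.)

0.11829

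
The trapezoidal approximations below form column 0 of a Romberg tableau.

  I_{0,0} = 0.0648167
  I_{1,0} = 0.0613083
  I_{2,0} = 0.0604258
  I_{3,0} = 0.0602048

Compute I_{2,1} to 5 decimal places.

I_{2,1} = (4·0.0604258 − 0.0613083) / 3 = 0.0601316

0.06013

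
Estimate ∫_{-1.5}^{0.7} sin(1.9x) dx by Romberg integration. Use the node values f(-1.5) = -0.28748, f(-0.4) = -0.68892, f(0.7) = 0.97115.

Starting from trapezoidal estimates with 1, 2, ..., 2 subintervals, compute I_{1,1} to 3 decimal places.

I_{0,0} (trapezoid, 1 panel, h=2.2000): 0.75204
I_{1,0} (trapezoid, 2 panels, h=1.1000): -0.38179
I_{1,1} = -0.38179 + (-0.38179 − 0.75204)/3 = -0.75973

-0.760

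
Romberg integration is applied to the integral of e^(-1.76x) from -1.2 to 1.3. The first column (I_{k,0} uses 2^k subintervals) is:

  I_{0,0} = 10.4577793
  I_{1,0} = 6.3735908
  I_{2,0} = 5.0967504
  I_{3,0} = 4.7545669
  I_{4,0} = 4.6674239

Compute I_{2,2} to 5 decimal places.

4.64840

Richardson extrapolation on the trapezoidal column (denominator 4−1=3):
I_{1,1} = (4·6.3735908 − 10.4577793) / 3 = 5.0121946
I_{2,1} = (4·5.0967504 − 6.3735908) / 3 = 4.6711369
I_{2,2} = (16·4.6711369 − 5.0121946) / 15 = 4.6483997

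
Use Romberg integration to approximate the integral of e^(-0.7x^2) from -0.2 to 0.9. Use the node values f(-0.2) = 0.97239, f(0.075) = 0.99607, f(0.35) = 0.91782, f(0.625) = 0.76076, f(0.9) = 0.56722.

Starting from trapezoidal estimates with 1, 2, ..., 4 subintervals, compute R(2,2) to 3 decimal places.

0.953

R(0,0) (trapezoid, 1 panel, h=1.1000): 0.84679
R(1,0) (trapezoid, 2 panels, h=0.5500): 0.92819
R(2,0) (trapezoid, 4 panels, h=0.2750): 0.94723
R(1,1) = 0.92819 + (0.92819 − 0.84679)/3 = 0.95532
R(2,1) = 0.94723 + (0.94723 − 0.92819)/3 = 0.95358
R(2,2) = 0.95358 + (0.95358 − 0.95532)/15 = 0.95346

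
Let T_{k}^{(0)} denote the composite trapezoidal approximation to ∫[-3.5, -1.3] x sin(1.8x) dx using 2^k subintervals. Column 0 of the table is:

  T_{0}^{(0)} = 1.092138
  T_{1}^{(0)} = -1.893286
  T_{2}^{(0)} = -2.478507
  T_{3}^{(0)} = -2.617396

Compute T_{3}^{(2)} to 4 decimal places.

T_{2}^{(1)} = -2.478507 + (-2.478507 − (-1.893286))/3 = -2.673581
T_{3}^{(1)} = (4·(-2.617396) − (-2.478507)) / 3 = -2.663692
T_{3}^{(2)} = -2.663692 + (-2.663692 − (-2.673581))/15 = -2.663033

-2.6630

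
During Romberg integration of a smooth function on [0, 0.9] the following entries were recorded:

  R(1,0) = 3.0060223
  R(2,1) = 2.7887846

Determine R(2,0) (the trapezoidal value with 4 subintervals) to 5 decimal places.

From R(2,1) = (4·R(2,0) − R(1,0))/3, solve for R(2,0):
4·R(2,0) = 3·2.7887846 + 3.0060223 = 11.3723761
R(2,0) = 2.8430940

2.84309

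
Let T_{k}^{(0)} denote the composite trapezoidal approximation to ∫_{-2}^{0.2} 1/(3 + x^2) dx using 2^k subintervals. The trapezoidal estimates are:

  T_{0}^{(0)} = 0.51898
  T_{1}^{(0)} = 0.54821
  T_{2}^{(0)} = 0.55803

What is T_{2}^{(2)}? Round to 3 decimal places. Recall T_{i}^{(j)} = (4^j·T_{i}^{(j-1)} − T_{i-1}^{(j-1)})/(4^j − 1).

T_{1}^{(1)} = (4·0.54821 − 0.51898) / 3 = 0.55795
T_{2}^{(1)} = 0.55803 + (0.55803 − 0.54821)/3 = 0.56130
T_{2}^{(2)} = 0.56130 + (0.56130 − 0.55795)/15 = 0.56152

0.562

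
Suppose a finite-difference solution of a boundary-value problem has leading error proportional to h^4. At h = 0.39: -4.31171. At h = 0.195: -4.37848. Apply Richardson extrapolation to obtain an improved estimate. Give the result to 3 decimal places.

-4.383

Extrapolated value = (16·A(h/2) − A(h)) / (16 − 1)
= (16·(-4.37848) − (-4.31171)) / 15
= -65.74397 / 15 = -4.38293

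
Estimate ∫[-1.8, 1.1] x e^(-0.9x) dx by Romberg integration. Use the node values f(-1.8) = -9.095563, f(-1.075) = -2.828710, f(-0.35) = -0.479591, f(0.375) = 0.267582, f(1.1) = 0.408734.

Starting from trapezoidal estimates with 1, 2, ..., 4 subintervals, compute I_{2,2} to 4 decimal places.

I_{0,0} (trapezoid, 1 panel, h=2.9000): -12.595902
I_{1,0} (trapezoid, 2 panels, h=1.4500): -6.993358
I_{2,0} (trapezoid, 4 panels, h=0.7250): -5.353497
I_{1,1} = -6.993358 + (-6.993358 − (-12.595902))/3 = -5.125843
I_{2,1} = -5.353497 + (-5.353497 − (-6.993358))/3 = -4.806877
I_{2,2} = -4.806877 + (-4.806877 − (-5.125843))/15 = -4.785613

-4.7856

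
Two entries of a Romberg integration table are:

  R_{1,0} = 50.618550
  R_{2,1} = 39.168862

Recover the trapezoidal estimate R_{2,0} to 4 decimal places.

From R_{2,1} = (4·R_{2,0} − R_{1,0})/3, solve for R_{2,0}:
4·R_{2,0} = 3·39.168862 + 50.618550 = 168.125136
R_{2,0} = 42.031284

42.0313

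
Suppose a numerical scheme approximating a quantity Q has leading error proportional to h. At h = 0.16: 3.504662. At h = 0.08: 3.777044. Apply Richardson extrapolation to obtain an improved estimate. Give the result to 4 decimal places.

The leading error scales as h; refining by a factor of 2 reduces it by 2^1 = 2.
Extrapolated value = (2·A(h/2) − A(h)) / (2 − 1)
= (2·3.777044 − 3.504662) / 1
= 4.049426 / 1 = 4.049426

4.0494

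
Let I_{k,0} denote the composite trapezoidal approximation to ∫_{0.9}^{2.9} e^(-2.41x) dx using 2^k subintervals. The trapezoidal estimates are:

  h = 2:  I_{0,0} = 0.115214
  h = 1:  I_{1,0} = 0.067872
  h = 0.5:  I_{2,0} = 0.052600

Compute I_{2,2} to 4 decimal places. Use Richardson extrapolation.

Richardson extrapolation on the trapezoidal column (denominator 4−1=3):
I_{1,1} = (4·0.067872 − 0.115214) / 3 = 0.052091
I_{2,1} = 0.052600 + (0.052600 − 0.067872)/3 = 0.047509
I_{2,2} = 0.047509 + (0.047509 − 0.052091)/15 = 0.047204

0.0472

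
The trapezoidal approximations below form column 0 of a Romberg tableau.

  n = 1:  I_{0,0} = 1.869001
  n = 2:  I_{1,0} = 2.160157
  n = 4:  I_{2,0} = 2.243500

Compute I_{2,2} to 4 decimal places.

Richardson extrapolation on the trapezoidal column (denominator 4−1=3):
I_{1,1} = (4·2.160157 − 1.869001) / 3 = 2.257209
I_{2,1} = 2.243500 + (2.243500 − 2.160157)/3 = 2.271281
I_{2,2} = (16·2.271281 − 2.257209) / 15 = 2.272219
(Column j=1 coincides with Simpson's rule on the same nodes.)

2.2722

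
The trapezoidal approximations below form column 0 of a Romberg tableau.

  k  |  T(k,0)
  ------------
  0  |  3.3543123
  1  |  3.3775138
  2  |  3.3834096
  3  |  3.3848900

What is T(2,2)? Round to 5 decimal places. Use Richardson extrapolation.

3.38538

Richardson extrapolation on the trapezoidal column (denominator 4−1=3):
T(1,1) = 3.3775138 + (3.3775138 − 3.3543123)/3 = 3.3852476
T(2,1) = (4·3.3834096 − 3.3775138) / 3 = 3.3853749
T(2,2) = (16·3.3853749 − 3.3852476) / 15 = 3.3853834
(Column j=1 coincides with Simpson's rule on the same nodes.)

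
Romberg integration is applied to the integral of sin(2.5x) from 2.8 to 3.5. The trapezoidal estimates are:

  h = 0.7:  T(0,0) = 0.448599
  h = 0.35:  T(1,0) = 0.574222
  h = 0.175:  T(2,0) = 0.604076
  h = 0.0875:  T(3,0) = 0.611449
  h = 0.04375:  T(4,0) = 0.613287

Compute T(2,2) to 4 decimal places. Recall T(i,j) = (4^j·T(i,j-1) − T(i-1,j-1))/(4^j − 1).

0.6139

Richardson extrapolation on the trapezoidal column (denominator 4−1=3):
T(1,1) = 0.574222 + (0.574222 − 0.448599)/3 = 0.616096
T(2,1) = 0.604076 + (0.604076 − 0.574222)/3 = 0.614027
T(2,2) = (16·0.614027 − 0.616096) / 15 = 0.613889
(Column j=1 coincides with Simpson's rule on the same nodes.)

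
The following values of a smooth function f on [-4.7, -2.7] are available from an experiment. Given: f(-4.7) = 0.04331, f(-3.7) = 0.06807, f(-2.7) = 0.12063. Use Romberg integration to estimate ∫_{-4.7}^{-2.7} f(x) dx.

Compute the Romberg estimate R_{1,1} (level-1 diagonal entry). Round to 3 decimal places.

R_{0,0} (trapezoid, 1 panel, h=2.0000): 0.16394
R_{1,0} (trapezoid, 2 panels, h=1.0000): 0.15004
R_{1,1} = 0.15004 + (0.15004 − 0.16394)/3 = 0.14541

0.145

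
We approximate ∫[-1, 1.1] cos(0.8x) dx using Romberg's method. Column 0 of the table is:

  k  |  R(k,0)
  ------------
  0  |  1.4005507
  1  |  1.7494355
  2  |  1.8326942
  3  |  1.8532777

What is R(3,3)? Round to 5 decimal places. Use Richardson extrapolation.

Richardson extrapolation on the trapezoidal column (denominator 4−1=3):
R(1,1) = 1.7494355 + (1.7494355 − 1.4005507)/3 = 1.8657304
R(2,1) = (4·1.8326942 − 1.7494355) / 3 = 1.8604471
R(3,1) = 1.8532777 + (1.8532777 − 1.8326942)/3 = 1.8601389
R(2,2) = (16·1.8604471 − 1.8657304) / 15 = 1.8600949
R(3,2) = (16·1.8601389 − 1.8604471) / 15 = 1.8601184
R(3,3) = 1.8601184 + (1.8601184 − 1.8600949)/63 = 1.8601188

1.86012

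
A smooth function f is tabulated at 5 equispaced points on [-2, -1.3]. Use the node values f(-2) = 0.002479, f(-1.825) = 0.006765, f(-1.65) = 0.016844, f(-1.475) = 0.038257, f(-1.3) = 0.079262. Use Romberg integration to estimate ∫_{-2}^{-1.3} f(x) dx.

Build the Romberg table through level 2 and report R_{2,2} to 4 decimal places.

R_{0,0} (trapezoid, 1 panel, h=0.7000): 0.028609
R_{1,0} (trapezoid, 2 panels, h=0.3500): 0.020200
R_{2,0} (trapezoid, 4 panels, h=0.1750): 0.017979
R_{1,1} = 0.020200 + (0.020200 − 0.028609)/3 = 0.017397
R_{2,1} = 0.017979 + (0.017979 − 0.020200)/3 = 0.017239
R_{2,2} = 0.017239 + (0.017239 − 0.017397)/15 = 0.017228

0.0172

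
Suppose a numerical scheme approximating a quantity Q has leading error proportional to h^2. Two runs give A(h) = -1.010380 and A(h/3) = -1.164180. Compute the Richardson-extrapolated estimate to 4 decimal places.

Extrapolated value = (9·A(h/3) − A(h)) / (9 − 1)
= (9·(-1.164180) − (-1.010380)) / 8
= -9.467240 / 8 = -1.183405

-1.1834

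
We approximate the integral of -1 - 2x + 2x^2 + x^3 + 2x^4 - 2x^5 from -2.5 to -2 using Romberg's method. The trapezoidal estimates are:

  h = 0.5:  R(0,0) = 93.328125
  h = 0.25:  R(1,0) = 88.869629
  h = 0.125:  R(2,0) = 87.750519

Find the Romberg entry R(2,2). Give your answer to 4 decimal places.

R(1,1) = (4·88.869629 − 93.328125) / 3 = 87.383464
R(2,1) = 87.750519 + (87.750519 − 88.869629)/3 = 87.377482
R(2,2) = (16·87.377482 − 87.383464) / 15 = 87.377083

87.3771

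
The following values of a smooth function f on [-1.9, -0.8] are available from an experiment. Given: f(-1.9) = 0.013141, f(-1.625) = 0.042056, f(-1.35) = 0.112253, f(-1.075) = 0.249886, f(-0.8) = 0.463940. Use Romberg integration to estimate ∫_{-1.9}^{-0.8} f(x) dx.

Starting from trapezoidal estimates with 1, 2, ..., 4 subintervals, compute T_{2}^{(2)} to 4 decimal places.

0.1715

T_{0}^{(0)} (trapezoid, 1 panel, h=1.1000): 0.262395
T_{1}^{(0)} (trapezoid, 2 panels, h=0.5500): 0.192936
T_{2}^{(0)} (trapezoid, 4 panels, h=0.2750): 0.176752
T_{1}^{(1)} = 0.192936 + (0.192936 − 0.262395)/3 = 0.169783
T_{2}^{(1)} = 0.176752 + (0.176752 − 0.192936)/3 = 0.171357
T_{2}^{(2)} = 0.171357 + (0.171357 − 0.169783)/15 = 0.171462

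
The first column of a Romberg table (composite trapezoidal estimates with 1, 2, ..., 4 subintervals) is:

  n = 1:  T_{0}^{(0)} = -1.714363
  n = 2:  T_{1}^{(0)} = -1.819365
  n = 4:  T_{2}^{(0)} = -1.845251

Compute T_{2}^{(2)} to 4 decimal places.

Richardson extrapolation on the trapezoidal column (denominator 4−1=3):
T_{1}^{(1)} = -1.819365 + (-1.819365 − (-1.714363))/3 = -1.854366
T_{2}^{(1)} = -1.845251 + (-1.845251 − (-1.819365))/3 = -1.853880
T_{2}^{(2)} = (16·(-1.853880) − (-1.854366)) / 15 = -1.853848

-1.8538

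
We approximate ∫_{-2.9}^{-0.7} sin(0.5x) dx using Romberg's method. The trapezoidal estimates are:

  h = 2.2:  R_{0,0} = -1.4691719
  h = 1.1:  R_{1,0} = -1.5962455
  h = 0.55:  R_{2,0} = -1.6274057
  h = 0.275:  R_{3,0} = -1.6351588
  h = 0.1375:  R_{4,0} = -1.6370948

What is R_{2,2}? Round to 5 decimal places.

-1.63774

Richardson extrapolation on the trapezoidal column (denominator 4−1=3):
R_{1,1} = (4·(-1.5962455) − (-1.4691719)) / 3 = -1.6386034
R_{2,1} = (4·(-1.6274057) − (-1.5962455)) / 3 = -1.6377924
R_{2,2} = (16·(-1.6377924) − (-1.6386034)) / 15 = -1.6377383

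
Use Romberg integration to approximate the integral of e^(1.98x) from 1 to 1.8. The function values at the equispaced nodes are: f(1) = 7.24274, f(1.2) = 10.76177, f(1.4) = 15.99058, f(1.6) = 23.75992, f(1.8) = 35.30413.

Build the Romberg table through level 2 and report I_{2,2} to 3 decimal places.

14.173

I_{0,0} (trapezoid, 1 panel, h=0.8000): 17.01875
I_{1,0} (trapezoid, 2 panels, h=0.4000): 14.90561
I_{2,0} (trapezoid, 4 panels, h=0.2000): 14.35714
I_{1,1} = 14.90561 + (14.90561 − 17.01875)/3 = 14.20123
I_{2,1} = 14.35714 + (14.35714 − 14.90561)/3 = 14.17432
I_{2,2} = 14.17432 + (14.17432 − 14.20123)/15 = 14.17253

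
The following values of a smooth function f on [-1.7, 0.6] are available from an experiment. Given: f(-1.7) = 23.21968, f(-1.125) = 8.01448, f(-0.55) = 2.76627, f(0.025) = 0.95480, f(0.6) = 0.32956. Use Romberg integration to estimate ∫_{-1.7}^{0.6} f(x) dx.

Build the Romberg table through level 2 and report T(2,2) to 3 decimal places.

T(0,0) (trapezoid, 1 panel, h=2.3000): 27.08163
T(1,0) (trapezoid, 2 panels, h=1.1500): 16.72202
T(2,0) (trapezoid, 4 panels, h=0.5750): 13.51835
T(1,1) = 16.72202 + (16.72202 − 27.08163)/3 = 13.26882
T(2,1) = 13.51835 + (13.51835 − 16.72202)/3 = 12.45046
T(2,2) = 12.45046 + (12.45046 − 13.26882)/15 = 12.39590

12.396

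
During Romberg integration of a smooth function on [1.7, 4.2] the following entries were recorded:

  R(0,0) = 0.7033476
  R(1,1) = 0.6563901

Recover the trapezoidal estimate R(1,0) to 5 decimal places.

0.66813

From R(1,1) = (4·R(1,0) − R(0,0))/3, solve for R(1,0):
4·R(1,0) = 3·0.6563901 + 0.7033476 = 2.6725179
R(1,0) = 0.6681295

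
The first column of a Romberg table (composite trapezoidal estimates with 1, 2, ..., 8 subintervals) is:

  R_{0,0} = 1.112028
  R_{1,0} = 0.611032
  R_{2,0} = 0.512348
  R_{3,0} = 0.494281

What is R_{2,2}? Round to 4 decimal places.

0.4818

R_{1,1} = 0.611032 + (0.611032 − 1.112028)/3 = 0.444033
R_{2,1} = 0.512348 + (0.512348 − 0.611032)/3 = 0.479453
R_{2,2} = (16·0.479453 − 0.444033) / 15 = 0.481814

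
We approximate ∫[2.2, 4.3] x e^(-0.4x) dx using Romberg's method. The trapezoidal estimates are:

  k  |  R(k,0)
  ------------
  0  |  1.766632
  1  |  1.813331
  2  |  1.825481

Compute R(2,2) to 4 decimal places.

Richardson extrapolation on the trapezoidal column (denominator 4−1=3):
R(1,1) = 1.813331 + (1.813331 − 1.766632)/3 = 1.828897
R(2,1) = 1.825481 + (1.825481 − 1.813331)/3 = 1.829531
R(2,2) = 1.829531 + (1.829531 − 1.828897)/15 = 1.829573
(Column j=1 coincides with Simpson's rule on the same nodes.)

1.8296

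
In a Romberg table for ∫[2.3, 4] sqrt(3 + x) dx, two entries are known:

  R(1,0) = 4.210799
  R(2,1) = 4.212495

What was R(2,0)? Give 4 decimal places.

4.2121

From R(2,1) = (4·R(2,0) − R(1,0))/3, solve for R(2,0):
4·R(2,0) = 3·4.212495 + 4.210799 = 16.848284
R(2,0) = 4.212071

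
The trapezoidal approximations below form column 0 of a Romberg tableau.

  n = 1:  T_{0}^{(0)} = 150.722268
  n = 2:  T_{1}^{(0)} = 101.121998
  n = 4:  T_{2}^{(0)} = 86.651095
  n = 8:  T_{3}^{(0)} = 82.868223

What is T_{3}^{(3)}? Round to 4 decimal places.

Richardson extrapolation on the trapezoidal column (denominator 4−1=3):
T_{1}^{(1)} = (4·101.121998 − 150.722268) / 3 = 84.588575
T_{2}^{(1)} = 86.651095 + (86.651095 − 101.121998)/3 = 81.827461
T_{3}^{(1)} = 82.868223 + (82.868223 − 86.651095)/3 = 81.607266
T_{2}^{(2)} = 81.827461 + (81.827461 − 84.588575)/15 = 81.643387
T_{3}^{(2)} = (16·81.607266 − 81.827461) / 15 = 81.592586
T_{3}^{(3)} = (64·81.592586 − 81.643387) / 63 = 81.591780

81.5918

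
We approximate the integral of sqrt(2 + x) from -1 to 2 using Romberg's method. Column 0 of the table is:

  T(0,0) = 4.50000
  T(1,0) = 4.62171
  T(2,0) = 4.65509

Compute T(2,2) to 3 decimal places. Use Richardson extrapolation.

4.666

T(1,1) = 4.62171 + (4.62171 − 4.50000)/3 = 4.66228
T(2,1) = (4·4.65509 − 4.62171) / 3 = 4.66622
T(2,2) = (16·4.66622 − 4.66228) / 15 = 4.66648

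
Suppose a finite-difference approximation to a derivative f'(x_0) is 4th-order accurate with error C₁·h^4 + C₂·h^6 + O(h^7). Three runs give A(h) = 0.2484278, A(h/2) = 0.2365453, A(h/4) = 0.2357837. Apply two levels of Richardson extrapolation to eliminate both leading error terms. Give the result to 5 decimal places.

First eliminate the h^4 term (factor 2^4 = 16):
  B₁ = (16·0.2365453 − 0.2484278)/15 = 0.2357531
  B₂ = (16·0.2357837 − 0.2365453)/15 = 0.2357329
Then eliminate the h^6 term (factor 2^6 = 64):
  (64·0.2357329 − 0.2357531)/63 = 0.2357326

0.23573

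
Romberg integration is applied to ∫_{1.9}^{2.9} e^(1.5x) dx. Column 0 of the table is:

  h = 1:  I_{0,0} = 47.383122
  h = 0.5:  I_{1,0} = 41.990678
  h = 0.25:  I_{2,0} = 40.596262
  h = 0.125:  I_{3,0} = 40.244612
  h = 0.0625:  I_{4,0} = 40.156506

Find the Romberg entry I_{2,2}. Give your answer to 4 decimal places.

I_{1,1} = 41.990678 + (41.990678 − 47.383122)/3 = 40.193197
I_{2,1} = 40.596262 + (40.596262 − 41.990678)/3 = 40.131457
I_{2,2} = (16·40.131457 − 40.193197) / 15 = 40.127341
(Column j=1 coincides with Simpson's rule on the same nodes.)

40.1273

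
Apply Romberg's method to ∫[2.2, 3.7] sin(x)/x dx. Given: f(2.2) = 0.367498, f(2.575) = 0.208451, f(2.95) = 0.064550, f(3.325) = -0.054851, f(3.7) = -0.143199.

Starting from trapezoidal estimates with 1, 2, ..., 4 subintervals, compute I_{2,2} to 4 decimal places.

I_{0,0} (trapezoid, 1 panel, h=1.5000): 0.168224
I_{1,0} (trapezoid, 2 panels, h=0.7500): 0.132525
I_{2,0} (trapezoid, 4 panels, h=0.3750): 0.123862
I_{1,1} = 0.132525 + (0.132525 − 0.168224)/3 = 0.120625
I_{2,1} = 0.123862 + (0.123862 − 0.132525)/3 = 0.120974
I_{2,2} = 0.120974 + (0.120974 − 0.120625)/15 = 0.120997

0.1210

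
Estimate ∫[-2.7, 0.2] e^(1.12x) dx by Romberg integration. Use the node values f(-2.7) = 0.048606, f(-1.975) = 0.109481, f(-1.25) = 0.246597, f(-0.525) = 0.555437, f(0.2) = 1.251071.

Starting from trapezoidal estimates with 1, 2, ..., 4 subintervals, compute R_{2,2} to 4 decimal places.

R_{0,0} (trapezoid, 1 panel, h=2.9000): 1.884532
R_{1,0} (trapezoid, 2 panels, h=1.4500): 1.299831
R_{2,0} (trapezoid, 4 panels, h=0.7250): 1.131981
R_{1,1} = 1.299831 + (1.299831 − 1.884532)/3 = 1.104931
R_{2,1} = 1.131981 + (1.131981 − 1.299831)/3 = 1.076031
R_{2,2} = 1.076031 + (1.076031 − 1.104931)/15 = 1.074104

1.0741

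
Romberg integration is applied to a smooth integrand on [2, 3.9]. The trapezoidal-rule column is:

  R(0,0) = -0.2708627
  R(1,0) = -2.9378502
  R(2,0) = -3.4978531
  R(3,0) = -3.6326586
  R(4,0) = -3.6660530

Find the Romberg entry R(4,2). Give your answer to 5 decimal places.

-3.67716

Richardson extrapolation on the trapezoidal column (denominator 4−1=3):
R(3,1) = (4·(-3.6326586) − (-3.4978531)) / 3 = -3.6775938
R(4,1) = (4·(-3.6660530) − (-3.6326586)) / 3 = -3.6771845
R(4,2) = (16·(-3.6771845) − (-3.6775938)) / 15 = -3.6771572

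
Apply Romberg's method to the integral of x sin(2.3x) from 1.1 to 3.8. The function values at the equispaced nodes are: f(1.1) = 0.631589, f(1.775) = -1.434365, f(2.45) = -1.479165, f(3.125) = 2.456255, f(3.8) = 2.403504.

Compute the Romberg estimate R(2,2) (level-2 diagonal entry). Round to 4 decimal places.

R(0,0) (trapezoid, 1 panel, h=2.7000): 4.097376
R(1,0) (trapezoid, 2 panels, h=1.3500): 0.051815
R(2,0) (trapezoid, 4 panels, h=0.6750): 0.715683
R(1,1) = 0.051815 + (0.051815 − 4.097376)/3 = -1.296705
R(2,1) = 0.715683 + (0.715683 − 0.051815)/3 = 0.936972
R(2,2) = 0.936972 + (0.936972 − (-1.296705))/15 = 1.085884

1.0859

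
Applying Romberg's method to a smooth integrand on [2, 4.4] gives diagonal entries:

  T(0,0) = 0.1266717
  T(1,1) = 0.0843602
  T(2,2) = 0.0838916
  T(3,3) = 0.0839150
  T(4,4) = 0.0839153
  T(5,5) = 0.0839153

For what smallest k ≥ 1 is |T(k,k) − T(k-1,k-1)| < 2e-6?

|T(1,1) − T(0,0)| = 0.0423115 ≥ 2e-6
|T(2,2) − T(1,1)| = 0.0004686 ≥ 2e-6
|T(3,3) − T(2,2)| = 0.0000234 ≥ 2e-6
|T(4,4) − T(3,3)| = 0.0000003 < 2e-6

k = 4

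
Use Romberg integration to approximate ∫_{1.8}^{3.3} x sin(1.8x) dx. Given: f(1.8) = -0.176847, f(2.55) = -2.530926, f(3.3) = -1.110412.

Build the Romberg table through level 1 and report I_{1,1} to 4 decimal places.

-2.8527

I_{0,0} (trapezoid, 1 panel, h=1.5000): -0.965444
I_{1,0} (trapezoid, 2 panels, h=0.7500): -2.380917
I_{1,1} = -2.380917 + (-2.380917 − (-0.965444))/3 = -2.852741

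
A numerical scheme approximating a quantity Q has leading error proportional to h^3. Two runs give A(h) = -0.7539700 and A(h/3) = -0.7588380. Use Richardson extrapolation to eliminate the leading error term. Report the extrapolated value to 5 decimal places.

-0.75903

Extrapolated value = (27·A(h/3) − A(h)) / (27 − 1)
= (27·(-0.7588380) − (-0.7539700)) / 26
= -19.7346560 / 26 = -0.7590252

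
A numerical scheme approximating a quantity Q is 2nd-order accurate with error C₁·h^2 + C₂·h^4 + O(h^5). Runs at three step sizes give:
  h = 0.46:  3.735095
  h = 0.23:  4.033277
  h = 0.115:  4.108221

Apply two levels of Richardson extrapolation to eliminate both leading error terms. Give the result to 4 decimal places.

4.1332

First eliminate the h^2 term (factor 2^2 = 4):
  B₁ = (4·4.033277 − 3.735095)/3 = 4.132671
  B₂ = (4·4.108221 − 4.033277)/3 = 4.133202
Then eliminate the h^4 term (factor 2^4 = 16):
  (16·4.133202 − 4.132671)/15 = 4.133237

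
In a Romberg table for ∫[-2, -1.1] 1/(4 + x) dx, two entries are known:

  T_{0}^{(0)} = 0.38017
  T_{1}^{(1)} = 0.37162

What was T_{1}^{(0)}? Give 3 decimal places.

From T_{1}^{(1)} = (4·T_{1}^{(0)} − T_{0}^{(0)})/3, solve for T_{1}^{(0)}:
4·T_{1}^{(0)} = 3·0.37162 + 0.38017 = 1.49503
T_{1}^{(0)} = 0.37376

0.374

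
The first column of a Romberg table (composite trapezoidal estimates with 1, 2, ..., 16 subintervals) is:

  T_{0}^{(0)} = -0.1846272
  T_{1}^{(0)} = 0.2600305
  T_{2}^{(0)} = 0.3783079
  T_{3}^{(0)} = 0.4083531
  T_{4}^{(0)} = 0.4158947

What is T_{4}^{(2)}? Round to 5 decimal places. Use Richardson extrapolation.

T_{3}^{(1)} = 0.4083531 + (0.4083531 − 0.3783079)/3 = 0.4183682
T_{4}^{(1)} = 0.4158947 + (0.4158947 − 0.4083531)/3 = 0.4184086
T_{4}^{(2)} = (16·0.4184086 − 0.4183682) / 15 = 0.4184113

0.41841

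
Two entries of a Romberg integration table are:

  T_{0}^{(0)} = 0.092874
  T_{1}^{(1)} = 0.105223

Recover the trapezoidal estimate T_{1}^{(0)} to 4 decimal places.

0.1021

From T_{1}^{(1)} = (4·T_{1}^{(0)} − T_{0}^{(0)})/3, solve for T_{1}^{(0)}:
4·T_{1}^{(0)} = 3·0.105223 + 0.092874 = 0.408543
T_{1}^{(0)} = 0.102136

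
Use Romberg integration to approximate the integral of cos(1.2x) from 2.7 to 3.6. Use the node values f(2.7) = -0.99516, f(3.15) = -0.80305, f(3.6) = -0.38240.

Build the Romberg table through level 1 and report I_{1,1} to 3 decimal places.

I_{0,0} (trapezoid, 1 panel, h=0.9000): -0.61990
I_{1,0} (trapezoid, 2 panels, h=0.4500): -0.67132
I_{1,1} = -0.67132 + (-0.67132 − (-0.61990))/3 = -0.68846

-0.688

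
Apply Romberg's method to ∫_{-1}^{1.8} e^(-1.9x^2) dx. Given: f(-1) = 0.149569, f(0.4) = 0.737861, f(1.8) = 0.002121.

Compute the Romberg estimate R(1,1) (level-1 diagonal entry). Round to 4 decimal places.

R(0,0) (trapezoid, 1 panel, h=2.8000): 0.212366
R(1,0) (trapezoid, 2 panels, h=1.4000): 1.139188
R(1,1) = 1.139188 + (1.139188 − 0.212366)/3 = 1.448129

1.4481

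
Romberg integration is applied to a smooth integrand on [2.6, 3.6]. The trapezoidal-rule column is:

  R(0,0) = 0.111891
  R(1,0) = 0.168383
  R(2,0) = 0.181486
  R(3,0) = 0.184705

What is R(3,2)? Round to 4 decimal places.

0.1858

R(2,1) = (4·0.181486 − 0.168383) / 3 = 0.185854
R(3,1) = 0.184705 + (0.184705 − 0.181486)/3 = 0.185778
R(3,2) = 0.185778 + (0.185778 − 0.185854)/15 = 0.185773
(Column j=1 coincides with Simpson's rule on the same nodes.)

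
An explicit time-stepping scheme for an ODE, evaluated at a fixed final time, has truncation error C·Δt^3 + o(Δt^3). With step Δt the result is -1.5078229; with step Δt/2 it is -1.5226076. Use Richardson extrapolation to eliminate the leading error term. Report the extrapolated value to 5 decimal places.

Extrapolated value = (8·A(Δt/2) − A(Δt)) / (8 − 1)
= (8·(-1.5226076) − (-1.5078229)) / 7
= -10.6730379 / 7 = -1.5247197

-1.52472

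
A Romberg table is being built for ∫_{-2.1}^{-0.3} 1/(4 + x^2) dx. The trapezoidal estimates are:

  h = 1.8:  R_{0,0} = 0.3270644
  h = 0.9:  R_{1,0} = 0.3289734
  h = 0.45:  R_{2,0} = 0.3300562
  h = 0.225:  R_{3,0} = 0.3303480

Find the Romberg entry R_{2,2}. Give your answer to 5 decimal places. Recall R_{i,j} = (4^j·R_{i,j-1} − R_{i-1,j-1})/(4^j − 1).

Richardson extrapolation on the trapezoidal column (denominator 4−1=3):
R_{1,1} = (4·0.3289734 − 0.3270644) / 3 = 0.3296097
R_{2,1} = 0.3300562 + (0.3300562 − 0.3289734)/3 = 0.3304171
R_{2,2} = (16·0.3304171 − 0.3296097) / 15 = 0.3304709

0.33047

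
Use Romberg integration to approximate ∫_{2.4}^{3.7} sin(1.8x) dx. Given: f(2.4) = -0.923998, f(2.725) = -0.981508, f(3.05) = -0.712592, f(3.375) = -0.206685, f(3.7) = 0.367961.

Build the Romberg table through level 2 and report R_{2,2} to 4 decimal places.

R_{0,0} (trapezoid, 1 panel, h=1.3000): -0.361424
R_{1,0} (trapezoid, 2 panels, h=0.6500): -0.643897
R_{2,0} (trapezoid, 4 panels, h=0.3250): -0.708111
R_{1,1} = -0.643897 + (-0.643897 − (-0.361424))/3 = -0.738055
R_{2,1} = -0.708111 + (-0.708111 − (-0.643897))/3 = -0.729516
R_{2,2} = -0.729516 + (-0.729516 − (-0.738055))/15 = -0.728947

-0.7289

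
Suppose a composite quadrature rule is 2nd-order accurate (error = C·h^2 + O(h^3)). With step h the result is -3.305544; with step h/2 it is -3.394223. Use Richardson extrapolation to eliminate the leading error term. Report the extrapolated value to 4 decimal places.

-3.4238

The leading error scales as h^2; refining by a factor of 2 reduces it by 2^2 = 4.
Extrapolated value = (4·A(h/2) − A(h)) / (4 − 1)
= (4·(-3.394223) − (-3.305544)) / 3
= -10.271348 / 3 = -3.423783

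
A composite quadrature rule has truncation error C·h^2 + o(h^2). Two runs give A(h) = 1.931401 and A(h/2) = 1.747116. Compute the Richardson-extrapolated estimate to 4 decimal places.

The leading error scales as h^2; refining by a factor of 2 reduces it by 2^2 = 4.
Extrapolated value = (4·A(h/2) − A(h)) / (4 − 1)
= (4·1.747116 − 1.931401) / 3
= 5.057063 / 3 = 1.685688

1.6857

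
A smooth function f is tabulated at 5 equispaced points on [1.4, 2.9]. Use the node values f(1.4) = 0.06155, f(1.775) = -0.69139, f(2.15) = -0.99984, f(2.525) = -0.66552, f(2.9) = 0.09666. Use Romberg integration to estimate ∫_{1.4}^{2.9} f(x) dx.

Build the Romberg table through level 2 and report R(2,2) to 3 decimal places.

R(0,0) (trapezoid, 1 panel, h=1.5000): 0.11866
R(1,0) (trapezoid, 2 panels, h=0.7500): -0.69055
R(2,0) (trapezoid, 4 panels, h=0.3750): -0.85412
R(1,1) = -0.69055 + (-0.69055 − 0.11866)/3 = -0.96029
R(2,1) = -0.85412 + (-0.85412 − (-0.69055))/3 = -0.90864
R(2,2) = -0.90864 + (-0.90864 − (-0.96029))/15 = -0.90520

-0.905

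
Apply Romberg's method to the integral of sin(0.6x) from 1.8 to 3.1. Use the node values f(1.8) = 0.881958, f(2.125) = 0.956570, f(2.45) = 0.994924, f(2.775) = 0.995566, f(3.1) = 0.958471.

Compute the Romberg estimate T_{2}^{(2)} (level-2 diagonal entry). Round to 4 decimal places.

T_{0}^{(0)} (trapezoid, 1 panel, h=1.3000): 1.196279
T_{1}^{(0)} (trapezoid, 2 panels, h=0.6500): 1.244840
T_{2}^{(0)} (trapezoid, 4 panels, h=0.3250): 1.256864
T_{1}^{(1)} = 1.244840 + (1.244840 − 1.196279)/3 = 1.261027
T_{2}^{(1)} = 1.256864 + (1.256864 − 1.244840)/3 = 1.260872
T_{2}^{(2)} = 1.260872 + (1.260872 − 1.261027)/15 = 1.260862

1.2609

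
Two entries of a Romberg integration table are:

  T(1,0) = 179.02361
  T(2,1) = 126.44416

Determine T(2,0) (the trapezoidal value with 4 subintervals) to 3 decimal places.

139.589

From T(2,1) = (4·T(2,0) − T(1,0))/3, solve for T(2,0):
4·T(2,0) = 3·126.44416 + 179.02361 = 558.35609
T(2,0) = 139.58902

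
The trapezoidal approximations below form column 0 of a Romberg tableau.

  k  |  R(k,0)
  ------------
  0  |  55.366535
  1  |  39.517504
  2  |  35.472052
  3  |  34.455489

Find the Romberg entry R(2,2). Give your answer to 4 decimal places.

34.1162

Richardson extrapolation on the trapezoidal column (denominator 4−1=3):
R(1,1) = (4·39.517504 − 55.366535) / 3 = 34.234494
R(2,1) = 35.472052 + (35.472052 − 39.517504)/3 = 34.123568
R(2,2) = 34.123568 + (34.123568 − 34.234494)/15 = 34.116173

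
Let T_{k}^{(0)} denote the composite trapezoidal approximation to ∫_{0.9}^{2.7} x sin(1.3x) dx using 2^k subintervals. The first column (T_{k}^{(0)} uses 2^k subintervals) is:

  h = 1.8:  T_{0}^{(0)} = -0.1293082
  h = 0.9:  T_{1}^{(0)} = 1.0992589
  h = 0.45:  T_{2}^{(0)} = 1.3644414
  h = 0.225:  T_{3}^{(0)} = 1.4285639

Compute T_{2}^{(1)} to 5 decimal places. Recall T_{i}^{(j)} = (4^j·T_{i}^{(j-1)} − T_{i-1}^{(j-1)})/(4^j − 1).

Richardson extrapolation on the trapezoidal column (denominator 4−1=3):
T_{2}^{(1)} = 1.3644414 + (1.3644414 − 1.0992589)/3 = 1.4528356

1.45284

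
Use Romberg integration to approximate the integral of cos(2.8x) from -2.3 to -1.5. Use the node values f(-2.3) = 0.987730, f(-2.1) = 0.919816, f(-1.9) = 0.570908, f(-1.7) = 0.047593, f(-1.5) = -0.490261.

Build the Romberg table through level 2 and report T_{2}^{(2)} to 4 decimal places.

T_{0}^{(0)} (trapezoid, 1 panel, h=0.8000): 0.198988
T_{1}^{(0)} (trapezoid, 2 panels, h=0.4000): 0.327857
T_{2}^{(0)} (trapezoid, 4 panels, h=0.2000): 0.357410
T_{1}^{(1)} = 0.327857 + (0.327857 − 0.198988)/3 = 0.370813
T_{2}^{(1)} = 0.357410 + (0.357410 − 0.327857)/3 = 0.367261
T_{2}^{(2)} = 0.367261 + (0.367261 − 0.370813)/15 = 0.367024

0.3670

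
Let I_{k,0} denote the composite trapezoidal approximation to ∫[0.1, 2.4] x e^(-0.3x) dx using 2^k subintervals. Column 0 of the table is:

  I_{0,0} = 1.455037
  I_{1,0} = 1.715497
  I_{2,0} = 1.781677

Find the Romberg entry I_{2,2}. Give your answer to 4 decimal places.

1.8038

I_{1,1} = (4·1.715497 − 1.455037) / 3 = 1.802317
I_{2,1} = (4·1.781677 − 1.715497) / 3 = 1.803737
I_{2,2} = 1.803737 + (1.803737 − 1.802317)/15 = 1.803832
(Column j=1 coincides with Simpson's rule on the same nodes.)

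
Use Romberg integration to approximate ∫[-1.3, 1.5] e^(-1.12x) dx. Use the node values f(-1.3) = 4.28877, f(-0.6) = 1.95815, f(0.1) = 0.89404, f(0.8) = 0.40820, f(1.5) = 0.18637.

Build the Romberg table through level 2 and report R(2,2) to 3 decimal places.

3.664

R(0,0) (trapezoid, 1 panel, h=2.8000): 6.26520
R(1,0) (trapezoid, 2 panels, h=1.4000): 4.38425
R(2,0) (trapezoid, 4 panels, h=0.7000): 3.84857
R(1,1) = 4.38425 + (4.38425 − 6.26520)/3 = 3.75727
R(2,1) = 3.84857 + (3.84857 − 4.38425)/3 = 3.67001
R(2,2) = 3.67001 + (3.67001 − 3.75727)/15 = 3.66419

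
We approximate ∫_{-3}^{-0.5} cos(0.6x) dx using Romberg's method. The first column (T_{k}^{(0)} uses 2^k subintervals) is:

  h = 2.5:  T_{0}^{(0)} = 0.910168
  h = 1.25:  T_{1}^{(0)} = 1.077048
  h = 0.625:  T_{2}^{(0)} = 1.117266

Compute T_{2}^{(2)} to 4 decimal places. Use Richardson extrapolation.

1.1305

T_{1}^{(1)} = 1.077048 + (1.077048 − 0.910168)/3 = 1.132675
T_{2}^{(1)} = (4·1.117266 − 1.077048) / 3 = 1.130672
T_{2}^{(2)} = (16·1.130672 − 1.132675) / 15 = 1.130538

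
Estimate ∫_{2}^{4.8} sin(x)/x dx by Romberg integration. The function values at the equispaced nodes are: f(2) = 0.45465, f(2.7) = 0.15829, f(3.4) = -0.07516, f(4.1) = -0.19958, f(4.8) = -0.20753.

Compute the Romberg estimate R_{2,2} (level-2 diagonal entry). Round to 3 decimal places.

-0.015

R_{0,0} (trapezoid, 1 panel, h=2.8000): 0.34597
R_{1,0} (trapezoid, 2 panels, h=1.4000): 0.06776
R_{2,0} (trapezoid, 4 panels, h=0.7000): 0.00498
R_{1,1} = 0.06776 + (0.06776 − 0.34597)/3 = -0.02498
R_{2,1} = 0.00498 + (0.00498 − 0.06776)/3 = -0.01595
R_{2,2} = -0.01595 + (-0.01595 − (-0.02498))/15 = -0.01535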